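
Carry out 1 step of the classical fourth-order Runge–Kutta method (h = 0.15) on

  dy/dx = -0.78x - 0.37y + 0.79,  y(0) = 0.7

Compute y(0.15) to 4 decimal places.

RK4: k1 = f(x_n, y_n); k2 = f(x_n + h/2, y_n + (h/2)·k1); k3 = f(x_n + h/2, y_n + (h/2)·k2); k4 = f(x_n + h, y_n + h·k3); y_{n+1} = y_n + (h/6)·(k1 + 2k2 + 2k3 + k4).
x=0.000000, y=0.700000:
  k1 = f(0.000000, 0.700000) = 0.531000
  k2 = f(0.075000, 0.739825) = 0.457765
  k3 = f(0.075000, 0.734332) = 0.459797
  k4 = f(0.150000, 0.768970) = 0.388481
  y ← 0.700000 + (0.15/6)·(k1 + 2k2 + 2k3 + k4) = 0.768865
y(0.15) ≈ 0.7689

0.7689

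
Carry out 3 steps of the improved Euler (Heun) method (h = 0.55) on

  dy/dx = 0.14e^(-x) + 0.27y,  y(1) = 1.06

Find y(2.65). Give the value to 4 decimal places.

1.7099

Heun: k1 = f(x_n, y_n); k2 = f(x_n + h, y_n + h·k1); y_{n+1} = y_n + (h/2)·(k1 + k2).
x=1.000000, y=1.060000:
  k1 = f(1.000000, 1.060000) = 0.337703
  k2 = f(1.550000, 1.245737) = 0.366064
  y ← 1.060000 + (0.55/2)·(0.337703 + 0.366064) = 1.253536
x=1.550000, y=1.253536:
  k1 = f(1.550000, 1.253536) = 0.368169
  k2 = f(2.100000, 1.456029) = 0.410272
  y ← 1.253536 + (0.55/2)·(0.368169 + 0.410272) = 1.467607
x=2.100000, y=1.467607:
  k1 = f(2.100000, 1.467607) = 0.413398
  k2 = f(2.650000, 1.694976) = 0.467535
  y ← 1.467607 + (0.55/2)·(0.413398 + 0.467535) = 1.709864
y(2.65) ≈ 1.7099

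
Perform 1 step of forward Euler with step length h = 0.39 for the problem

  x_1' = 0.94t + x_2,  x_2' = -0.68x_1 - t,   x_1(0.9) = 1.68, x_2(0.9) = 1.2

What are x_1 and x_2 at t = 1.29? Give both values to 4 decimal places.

2.4779, 0.4035

Euler on (x_1,x_2): x_1_{n+1} = x_1_n + h·x_1', x_2_{n+1} = x_2_n + h·x_2'.
0.900000: (1.680000, 1.200000); f=(2.046000, -2.042400) → (2.477940, 0.403464)
(x_1(1.29), x_2(1.29)) ≈ (2.4779, 0.4035)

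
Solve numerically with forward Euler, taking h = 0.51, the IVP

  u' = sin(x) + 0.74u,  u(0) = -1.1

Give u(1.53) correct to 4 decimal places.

-2.0971

Euler: u_{n+1} = u_n + h·f(x_n, u_n).
x=0.000000, u=-1.100000: f=-0.814000 → u ← -1.100000 + 0.51·(-0.814000) = -1.515140
x=0.510000, u=-1.515140: f=-0.633026 → u ← -1.515140 + 0.51·(-0.633026) = -1.837983
x=1.020000, u=-1.837983: f=-0.508000 → u ← -1.837983 + 0.51·(-0.508000) = -2.097063
u(1.53) ≈ -2.0971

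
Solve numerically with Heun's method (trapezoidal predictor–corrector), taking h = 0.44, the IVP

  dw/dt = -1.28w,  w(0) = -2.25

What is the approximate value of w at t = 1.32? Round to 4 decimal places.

Heun: k1 = f(t_n, w_n); k2 = f(t_n + h, w_n + h·k1); w_{n+1} = w_n + (h/2)·(k1 + k2).
t=0.000000, w=-2.250000:
  k1 = f(0.000000, -2.250000) = 2.880000
  k2 = f(0.440000, -0.982800) = 1.257984
  w ← -2.250000 + (0.44/2)·(2.880000 + 1.257984) = -1.339644
t=0.440000, w=-1.339644:
  k1 = f(0.440000, -1.339644) = 1.714744
  k2 = f(0.880000, -0.585156) = 0.749000
  w ← -1.339644 + (0.44/2)·(1.714744 + 0.749000) = -0.797620
t=0.880000, w=-0.797620:
  k1 = f(0.880000, -0.797620) = 1.020953
  k2 = f(1.320000, -0.348400) = 0.445952
  w ← -0.797620 + (0.44/2)·(1.020953 + 0.445952) = -0.474901
w(1.32) ≈ -0.4749

-0.4749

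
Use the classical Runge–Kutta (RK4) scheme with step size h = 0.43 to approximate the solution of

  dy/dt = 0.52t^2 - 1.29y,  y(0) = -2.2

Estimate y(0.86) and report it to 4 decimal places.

RK4: k1 = f(t_n, y_n); k2 = f(t_n + h/2, y_n + (h/2)·k1); k3 = f(t_n + h/2, y_n + (h/2)·k2); k4 = f(t_n + h, y_n + h·k3); y_{n+1} = y_n + (h/6)·(k1 + 2k2 + 2k3 + k4).
t=0.000000, y=-2.200000:
  k1 = f(0.000000, -2.200000) = 2.838000
  k2 = f(0.215000, -1.589830) = 2.074918
  k3 = f(0.215000, -1.753893) = 2.286559
  k4 = f(0.430000, -1.216780) = 1.665794
  y ← -2.200000 + (0.43/6)·(k1 + 2k2 + 2k3 + k4) = -1.252083
t=0.430000, y=-1.252083:
  k1 = f(0.430000, -1.252083) = 1.711335
  k2 = f(0.645000, -0.884146) = 1.356881
  k3 = f(0.645000, -0.960354) = 1.455189
  k4 = f(0.860000, -0.626352) = 1.192586
  y ← -1.252083 + (0.43/6)·(k1 + 2k2 + 2k3 + k4) = -0.640905
y(0.86) ≈ -0.6409

-0.6409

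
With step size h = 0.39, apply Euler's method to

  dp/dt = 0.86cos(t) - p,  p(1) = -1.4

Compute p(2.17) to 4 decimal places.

-0.2832

Euler: p_{n+1} = p_n + h·f(t_n, p_n).
t=1.000000, p=-1.400000: f=1.864660 → p ← -1.400000 + 0.39·1.864660 = -0.672783
t=1.390000, p=-0.672783: f=0.827422 → p ← -0.672783 + 0.39·0.827422 = -0.350088
t=1.780000, p=-0.350088: f=0.171482 → p ← -0.350088 + 0.39·0.171482 = -0.283210
p(2.17) ≈ -0.2832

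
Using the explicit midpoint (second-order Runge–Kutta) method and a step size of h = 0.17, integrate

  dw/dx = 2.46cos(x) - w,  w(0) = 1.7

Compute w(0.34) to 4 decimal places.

1.9038

Midpoint: k1 = f(x_n, w_n); k2 = f(x_n + h/2, w_n + (h/2)·k1); w_{n+1} = w_n + h·k2.
x=0.000000, w=1.700000:
  k1 = f(0.000000, 1.700000) = 0.760000
  k2 = f(0.085000, 1.764600) = 0.686519
  w ← 1.700000 + 0.17·0.686519 = 1.816708
x=0.170000, w=1.816708:
  k1 = f(0.170000, 1.816708) = 0.607830
  k2 = f(0.255000, 1.868374) = 0.512078
  w ← 1.816708 + 0.17·0.512078 = 1.903761
w(0.34) ≈ 1.9038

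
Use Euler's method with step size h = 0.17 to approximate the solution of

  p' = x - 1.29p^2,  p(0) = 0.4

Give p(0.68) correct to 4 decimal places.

0.4460

Euler: p_{n+1} = p_n + h·f(x_n, p_n).
x=0.000000, p=0.400000: f=-0.206400 → p ← 0.400000 + 0.17·(-0.206400) = 0.364912
x=0.170000, p=0.364912: f=-0.001777 → p ← 0.364912 + 0.17·(-0.001777) = 0.364610
x=0.340000, p=0.364610: f=0.168507 → p ← 0.364610 + 0.17·0.168507 = 0.393256
x=0.510000, p=0.393256: f=0.310501 → p ← 0.393256 + 0.17·0.310501 = 0.446041
p(0.68) ≈ 0.4460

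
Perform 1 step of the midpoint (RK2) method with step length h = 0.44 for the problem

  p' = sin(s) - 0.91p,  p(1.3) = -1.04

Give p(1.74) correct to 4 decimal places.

Midpoint: k1 = f(s_n, p_n); k2 = f(s_n + h/2, p_n + (h/2)·k1); p_{n+1} = p_n + h·k2.
s=1.300000, p=-1.040000:
  k1 = f(1.300000, -1.040000) = 1.909958
  k2 = f(1.520000, -0.619809) = 1.562737
  p ← -1.040000 + 0.44·1.562737 = -0.352396
p(1.74) ≈ -0.3524

-0.3524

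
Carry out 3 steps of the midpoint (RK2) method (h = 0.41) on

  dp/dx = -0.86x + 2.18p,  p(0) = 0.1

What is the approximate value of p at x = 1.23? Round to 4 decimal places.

-0.3102

Midpoint: k1 = f(x_n, p_n); k2 = f(x_n + h/2, p_n + (h/2)·k1); p_{n+1} = p_n + h·k2.
x=0.000000, p=0.100000:
  k1 = f(0.000000, 0.100000) = 0.218000
  k2 = f(0.205000, 0.144690) = 0.139124
  p ← 0.100000 + 0.41·0.139124 = 0.157041
x=0.410000, p=0.157041:
  k1 = f(0.410000, 0.157041) = -0.010251
  k2 = f(0.615000, 0.154940) = -0.191132
  p ← 0.157041 + 0.41·(-0.191132) = 0.078677
x=0.820000, p=0.078677:
  k1 = f(0.820000, 0.078677) = -0.533684
  k2 = f(1.025000, -0.030728) = -0.948488
  p ← 0.078677 + 0.41·(-0.948488) = -0.310203
p(1.23) ≈ -0.3102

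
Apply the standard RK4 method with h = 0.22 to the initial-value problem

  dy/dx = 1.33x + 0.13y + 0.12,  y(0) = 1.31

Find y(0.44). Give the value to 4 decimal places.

1.5727

RK4: k1 = f(x_n, y_n); k2 = f(x_n + h/2, y_n + (h/2)·k1); k3 = f(x_n + h/2, y_n + (h/2)·k2); k4 = f(x_n + h, y_n + h·k3); y_{n+1} = y_n + (h/6)·(k1 + 2k2 + 2k3 + k4).
x=0.000000, y=1.310000:
  k1 = f(0.000000, 1.310000) = 0.290300
  k2 = f(0.110000, 1.341933) = 0.440751
  k3 = f(0.110000, 1.358483) = 0.442903
  k4 = f(0.220000, 1.407439) = 0.595567
  y ← 1.310000 + (0.22/6)·(k1 + 2k2 + 2k3 + k4) = 1.407283
x=0.220000, y=1.407283:
  k1 = f(0.220000, 1.407283) = 0.595547
  k2 = f(0.330000, 1.472793) = 0.750363
  k3 = f(0.330000, 1.489823) = 0.752577
  k4 = f(0.440000, 1.572850) = 0.909671
  y ← 1.407283 + (0.22/6)·(k1 + 2k2 + 2k3 + k4) = 1.572690
y(0.44) ≈ 1.5727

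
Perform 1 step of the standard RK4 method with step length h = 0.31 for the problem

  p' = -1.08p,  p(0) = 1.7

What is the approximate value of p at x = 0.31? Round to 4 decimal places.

RK4: k1 = f(x_n, p_n); k2 = f(x_n + h/2, p_n + (h/2)·k1); k3 = f(x_n + h/2, p_n + (h/2)·k2); k4 = f(x_n + h, p_n + h·k3); p_{n+1} = p_n + (h/6)·(k1 + 2k2 + 2k3 + k4).
x=0.000000, p=1.700000:
  k1 = f(0.000000, 1.700000) = -1.836000
  k2 = f(0.155000, 1.415420) = -1.528654
  k3 = f(0.155000, 1.463059) = -1.580103
  k4 = f(0.310000, 1.210168) = -1.306981
  p ← 1.700000 + (0.31/6)·(k1 + 2k2 + 2k3 + k4) = 1.216374
p(0.31) ≈ 1.2164

1.2164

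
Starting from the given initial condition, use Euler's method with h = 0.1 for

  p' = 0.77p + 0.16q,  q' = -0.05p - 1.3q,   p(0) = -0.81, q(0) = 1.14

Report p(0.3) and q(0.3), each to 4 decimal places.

Euler on (p,q): p_{n+1} = p_n + h·p', q_{n+1} = q_n + h·q'.
0.000000: (-0.810000, 1.140000); f=(-0.441300, -1.441500) → (-0.854130, 0.995850)
0.100000: (-0.854130, 0.995850); f=(-0.498344, -1.251899) → (-0.903964, 0.870660)
0.200000: (-0.903964, 0.870660); f=(-0.556747, -1.086660) → (-0.959639, 0.761994)
(p(0.3), q(0.3)) ≈ (-0.9596, 0.7620)

-0.9596, 0.7620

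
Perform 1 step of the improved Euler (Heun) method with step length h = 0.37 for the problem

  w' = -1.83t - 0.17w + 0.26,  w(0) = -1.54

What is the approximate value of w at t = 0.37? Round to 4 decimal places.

-1.4783

Heun: k1 = f(t_n, w_n); k2 = f(t_n + h, w_n + h·k1); w_{n+1} = w_n + (h/2)·(k1 + k2).
t=0.000000, w=-1.540000:
  k1 = f(0.000000, -1.540000) = 0.521800
  k2 = f(0.370000, -1.346934) = -0.188121
  w ← -1.540000 + (0.37/2)·(0.521800 + (-0.188121)) = -1.478269
w(0.37) ≈ -1.4783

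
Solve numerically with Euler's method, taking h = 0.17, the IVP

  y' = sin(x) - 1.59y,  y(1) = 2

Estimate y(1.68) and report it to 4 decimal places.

0.9964

Euler: y_{n+1} = y_n + h·f(x_n, y_n).
x=1.000000, y=2.000000: f=-2.338529 → y ← 2.000000 + 0.17·(-2.338529) = 1.602450
x=1.170000, y=1.602450: f=-1.627145 → y ← 1.602450 + 0.17·(-1.627145) = 1.325835
x=1.340000, y=1.325835: f=-1.134594 → y ← 1.325835 + 0.17·(-1.134594) = 1.132954
x=1.510000, y=1.132954: f=-0.803245 → y ← 1.132954 + 0.17·(-0.803245) = 0.996403
y(1.68) ≈ 0.9964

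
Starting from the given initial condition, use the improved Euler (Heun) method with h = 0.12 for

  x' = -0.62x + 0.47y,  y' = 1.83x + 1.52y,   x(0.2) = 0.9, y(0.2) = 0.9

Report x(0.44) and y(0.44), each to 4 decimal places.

Heun on (x,y): k1 = f(t_n, state_n); k2 = f(t_n + h, state_n + h·k1); state_{n+1} = state_n + (h/2)·(k1 + k2).
0.200000: (0.900000, 0.900000)
  k1 = (-0.135000, 3.015000)
  predictor → (0.883800, 1.261800)
  k2 = (0.045090, 3.535290)
  → (0.894605, 1.293017)
0.320000: (0.894605, 1.293017)
  k1 = (0.053063, 3.602514)
  predictor → (0.900973, 1.725319)
  k2 = (0.252297, 4.271266)
  → (0.912927, 1.765444)
(x(0.44), y(0.44)) ≈ (0.9129, 1.7654)

0.9129, 1.7654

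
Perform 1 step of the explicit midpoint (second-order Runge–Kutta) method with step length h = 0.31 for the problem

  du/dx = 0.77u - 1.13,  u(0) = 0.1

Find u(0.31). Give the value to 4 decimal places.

Midpoint: k1 = f(x_n, u_n); k2 = f(x_n + h/2, u_n + (h/2)·k1); u_{n+1} = u_n + h·k2.
x=0.000000, u=0.100000:
  k1 = f(0.000000, 0.100000) = -1.053000
  k2 = f(0.155000, -0.063215) = -1.178676
  u ← 0.100000 + 0.31·(-1.178676) = -0.265389
u(0.31) ≈ -0.2654

-0.2654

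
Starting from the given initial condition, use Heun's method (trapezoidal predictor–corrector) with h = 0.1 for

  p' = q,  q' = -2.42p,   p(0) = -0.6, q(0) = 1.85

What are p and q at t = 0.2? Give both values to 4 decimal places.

-0.2055, 2.0476

Heun on (p,q): k1 = f(t_n, state_n); k2 = f(t_n + h, state_n + h·k1); state_{n+1} = state_n + (h/2)·(k1 + k2).
0.000000: (-0.600000, 1.850000)
  k1 = (1.850000, 1.452000)
  predictor → (-0.415000, 1.995200)
  k2 = (1.995200, 1.004300)
  → (-0.407740, 1.972815)
0.100000: (-0.407740, 1.972815)
  k1 = (1.972815, 0.986731)
  predictor → (-0.210458, 2.071488)
  k2 = (2.071488, 0.509310)
  → (-0.205525, 2.047617)
(p(0.2), q(0.2)) ≈ (-0.2055, 2.0476)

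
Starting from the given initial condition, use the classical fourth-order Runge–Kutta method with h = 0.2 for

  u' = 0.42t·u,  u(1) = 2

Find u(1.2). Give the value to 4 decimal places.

RK4: k1 = f(t_n, u_n); k2 = f(t_n + h/2, u_n + (h/2)·k1); k3 = f(t_n + h/2, u_n + (h/2)·k2); k4 = f(t_n + h, u_n + h·k3); u_{n+1} = u_n + (h/6)·(k1 + 2k2 + 2k3 + k4).
t=1.000000, u=2.000000:
  k1 = f(1.000000, 2.000000) = 0.840000
  k2 = f(1.100000, 2.084000) = 0.962808
  k3 = f(1.100000, 2.096281) = 0.968482
  k4 = f(1.200000, 2.193696) = 1.105623
  u ← 2.000000 + (0.2/6)·(k1 + 2k2 + 2k3 + k4) = 2.193607
u(1.2) ≈ 2.1936

2.1936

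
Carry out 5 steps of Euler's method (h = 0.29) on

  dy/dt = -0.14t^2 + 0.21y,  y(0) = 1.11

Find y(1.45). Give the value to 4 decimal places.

Euler: y_{n+1} = y_n + h·f(t_n, y_n).
t=0.000000, y=1.110000: f=0.233100 → y ← 1.110000 + 0.29·0.233100 = 1.177599
t=0.290000, y=1.177599: f=0.235522 → y ← 1.177599 + 0.29·0.235522 = 1.245900
t=0.580000, y=1.245900: f=0.214543 → y ← 1.245900 + 0.29·0.214543 = 1.308118
t=0.870000, y=1.308118: f=0.168739 → y ← 1.308118 + 0.29·0.168739 = 1.357052
t=1.160000, y=1.357052: f=0.096597 → y ← 1.357052 + 0.29·0.096597 = 1.385065
y(1.45) ≈ 1.3851

1.3851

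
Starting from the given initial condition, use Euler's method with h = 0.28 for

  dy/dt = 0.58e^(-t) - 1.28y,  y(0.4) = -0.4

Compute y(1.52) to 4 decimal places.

0.0817

Euler: y_{n+1} = y_n + h·f(t_n, y_n).
t=0.400000, y=-0.400000: f=0.900786 → y ← -0.400000 + 0.28·0.900786 = -0.147780
t=0.680000, y=-0.147780: f=0.482996 → y ← -0.147780 + 0.28·0.482996 = -0.012541
t=0.960000, y=-0.012541: f=0.238130 → y ← -0.012541 + 0.28·0.238130 = 0.054135
t=1.240000, y=0.054135: f=0.098549 → y ← 0.054135 + 0.28·0.098549 = 0.081729
y(1.52) ≈ 0.0817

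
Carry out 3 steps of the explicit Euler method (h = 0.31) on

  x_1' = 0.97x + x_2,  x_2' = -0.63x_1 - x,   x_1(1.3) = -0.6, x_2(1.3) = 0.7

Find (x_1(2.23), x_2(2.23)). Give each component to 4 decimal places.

Euler on (x_1,x_2): x_1_{n+1} = x_1_n + h·x_1', x_2_{n+1} = x_2_n + h·x_2'.
1.300000: (-0.600000, 0.700000); f=(1.961000, -0.922000) → (0.007910, 0.414180)
1.610000: (0.007910, 0.414180); f=(1.975880, -1.614983) → (0.620433, -0.086465)
1.920000: (0.620433, -0.086465); f=(1.775935, -2.310873) → (1.170973, -0.802835)
(x_1(2.23), x_2(2.23)) ≈ (1.1710, -0.8028)

1.1710, -0.8028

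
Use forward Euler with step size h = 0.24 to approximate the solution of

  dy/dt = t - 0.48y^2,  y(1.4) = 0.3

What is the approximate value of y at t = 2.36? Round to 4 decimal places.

Euler: y_{n+1} = y_n + h·f(t_n, y_n).
t=1.400000, y=0.300000: f=1.356800 → y ← 0.300000 + 0.24·1.356800 = 0.625632
t=1.640000, y=0.625632: f=1.452121 → y ← 0.625632 + 0.24·1.452121 = 0.974141
t=1.880000, y=0.974141: f=1.424504 → y ← 0.974141 + 0.24·1.424504 = 1.316022
t=2.120000, y=1.316022: f=1.288682 → y ← 1.316022 + 0.24·1.288682 = 1.625305
y(2.36) ≈ 1.6253

1.6253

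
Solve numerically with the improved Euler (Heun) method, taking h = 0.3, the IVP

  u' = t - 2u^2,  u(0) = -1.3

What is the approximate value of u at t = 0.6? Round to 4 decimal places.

Heun: k1 = f(t_n, u_n); k2 = f(t_n + h, u_n + h·k1); u_{n+1} = u_n + (h/2)·(k1 + k2).
t=0.000000, u=-1.300000:
  k1 = f(0.000000, -1.300000) = -3.380000
  k2 = f(0.300000, -2.314000) = -10.409192
  u ← -1.300000 + (0.3/2)·(-3.380000 + (-10.409192)) = -3.368379
t=0.300000, u=-3.368379:
  k1 = f(0.300000, -3.368379) = -22.391951
  k2 = f(0.600000, -10.085964) = -202.853349
  u ← -3.368379 + (0.3/2)·(-22.391951 + (-202.853349)) = -37.155174
u(0.6) ≈ -37.1552

-37.1552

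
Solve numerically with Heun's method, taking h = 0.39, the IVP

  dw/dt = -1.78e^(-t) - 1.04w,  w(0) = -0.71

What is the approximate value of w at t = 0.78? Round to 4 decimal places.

-0.9225

Heun: k1 = f(t_n, w_n); k2 = f(t_n + h, w_n + h·k1); w_{n+1} = w_n + (h/2)·(k1 + k2).
t=0.000000, w=-0.710000:
  k1 = f(0.000000, -0.710000) = -1.041600
  k2 = f(0.390000, -1.116224) = -0.044288
  w ← -0.710000 + (0.39/2)·(-1.041600 + (-0.044288)) = -0.921748
t=0.390000, w=-0.921748:
  k1 = f(0.390000, -0.921748) = -0.246543
  k2 = f(0.780000, -1.017900) = 0.242653
  w ← -0.921748 + (0.39/2)·(-0.246543 + 0.242653) = -0.922507
w(0.78) ≈ -0.9225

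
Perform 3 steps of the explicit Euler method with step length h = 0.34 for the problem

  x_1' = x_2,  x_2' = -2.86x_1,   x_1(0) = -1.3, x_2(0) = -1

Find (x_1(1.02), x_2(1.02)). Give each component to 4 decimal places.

Euler on (x_1,x_2): x_1_{n+1} = x_1_n + h·x_1', x_2_{n+1} = x_2_n + h·x_2'.
0.000000: (-1.300000, -1.000000); f=(-1.000000, 3.718000) → (-1.640000, 0.264120)
0.340000: (-1.640000, 0.264120); f=(0.264120, 4.690400) → (-1.550199, 1.858856)
0.680000: (-1.550199, 1.858856); f=(1.858856, 4.433570) → (-0.918188, 3.366270)
(x_1(1.02), x_2(1.02)) ≈ (-0.9182, 3.3663)

-0.9182, 3.3663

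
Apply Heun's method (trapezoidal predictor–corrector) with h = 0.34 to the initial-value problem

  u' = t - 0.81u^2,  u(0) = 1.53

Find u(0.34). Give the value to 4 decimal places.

Heun: k1 = f(t_n, u_n); k2 = f(t_n + h, u_n + h·k1); u_{n+1} = u_n + (h/2)·(k1 + k2).
t=0.000000, u=1.530000:
  k1 = f(0.000000, 1.530000) = -1.896129
  k2 = f(0.340000, 0.885316) = -0.294866
  u ← 1.530000 + (0.34/2)·(-1.896129 + (-0.294866)) = 1.157531
u(0.34) ≈ 1.1575

1.1575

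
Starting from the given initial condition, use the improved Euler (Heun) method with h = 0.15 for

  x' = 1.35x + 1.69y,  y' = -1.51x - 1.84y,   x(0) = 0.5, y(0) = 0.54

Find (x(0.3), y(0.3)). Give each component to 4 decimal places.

Heun on (x,y): k1 = f(s_n, state_n); k2 = f(s_n + h, state_n + h·k1); state_{n+1} = state_n + (h/2)·(k1 + k2).
0.000000: (0.500000, 0.540000)
  k1 = (1.587600, -1.748600)
  predictor → (0.738140, 0.277710)
  k2 = (1.465819, -1.625578)
  → (0.729006, 0.286937)
0.150000: (0.729006, 0.286937)
  k1 = (1.469082, -1.628763)
  predictor → (0.949369, 0.042622)
  k2 = (1.353679, -1.511972)
  → (0.940713, 0.051382)
(x(0.3), y(0.3)) ≈ (0.9407, 0.0514)

0.9407, 0.0514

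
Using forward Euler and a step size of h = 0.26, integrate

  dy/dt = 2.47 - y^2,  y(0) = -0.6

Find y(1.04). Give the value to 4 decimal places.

1.4450

Euler: y_{n+1} = y_n + h·f(t_n, y_n).
t=0.000000, y=-0.600000: f=2.110000 → y ← -0.600000 + 0.26·2.110000 = -0.051400
t=0.260000, y=-0.051400: f=2.467358 → y ← -0.051400 + 0.26·2.467358 = 0.590113
t=0.520000, y=0.590113: f=2.121767 → y ← 0.590113 + 0.26·2.121767 = 1.141772
t=0.780000, y=1.141772: f=1.166356 → y ← 1.141772 + 0.26·1.166356 = 1.445025
y(1.04) ≈ 1.4450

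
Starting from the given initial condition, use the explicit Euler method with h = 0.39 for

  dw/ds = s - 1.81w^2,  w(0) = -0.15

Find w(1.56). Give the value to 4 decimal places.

0.6750

Euler: w_{n+1} = w_n + h·f(s_n, w_n).
s=0.000000, w=-0.150000: f=-0.040725 → w ← -0.150000 + 0.39·(-0.040725) = -0.165883
s=0.390000, w=-0.165883: f=0.340194 → w ← -0.165883 + 0.39·0.340194 = -0.033207
s=0.780000, w=-0.033207: f=0.778004 → w ← -0.033207 + 0.39·0.778004 = 0.270215
s=1.170000, w=0.270215: f=1.037841 → w ← 0.270215 + 0.39·1.037841 = 0.674973
w(1.56) ≈ 0.6750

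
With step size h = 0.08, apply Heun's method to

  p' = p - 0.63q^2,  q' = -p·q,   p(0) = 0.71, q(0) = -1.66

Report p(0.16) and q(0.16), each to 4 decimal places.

Heun on (p,q): k1 = f(x_n, state_n); k2 = f(x_n + h, state_n + h·k1); state_{n+1} = state_n + (h/2)·(k1 + k2).
0.000000: (0.710000, -1.660000)
  k1 = (-1.026028, 1.178600)
  predictor → (0.627918, -1.565712)
  k2 = (-0.916498, 0.983138)
  → (0.632299, -1.573530)
0.080000: (0.632299, -1.573530)
  k1 = (-0.927580, 0.994942)
  predictor → (0.558093, -1.493935)
  k2 = (-0.847968, 0.833754)
  → (0.561277, -1.500383)
(p(0.16), q(0.16)) ≈ (0.5613, -1.5004)

0.5613, -1.5004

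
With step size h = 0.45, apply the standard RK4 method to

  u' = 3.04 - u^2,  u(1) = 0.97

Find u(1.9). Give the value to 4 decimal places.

1.6844

RK4: k1 = f(x_n, u_n); k2 = f(x_n + h/2, u_n + (h/2)·k1); k3 = f(x_n + h/2, u_n + (h/2)·k2); k4 = f(x_n + h, u_n + h·k3); u_{n+1} = u_n + (h/6)·(k1 + 2k2 + 2k3 + k4).
x=1.000000, u=0.970000:
  k1 = f(1.000000, 0.970000) = 2.099100
  k2 = f(1.225000, 1.442298) = 0.959778
  k3 = f(1.225000, 1.185950) = 1.633523
  k4 = f(1.450000, 1.705085) = 0.132685
  u ← 0.970000 + (0.45/6)·(k1 + 2k2 + 2k3 + k4) = 1.526379
x=1.450000, u=1.526379:
  k1 = f(1.450000, 1.526379) = 0.710167
  k2 = f(1.675000, 1.686167) = 0.196842
  k3 = f(1.675000, 1.570668) = 0.573001
  k4 = f(1.900000, 1.784229) = -0.143474
  u ← 1.526379 + (0.45/6)·(k1 + 2k2 + 2k3 + k4) = 1.684357
u(1.9) ≈ 1.6844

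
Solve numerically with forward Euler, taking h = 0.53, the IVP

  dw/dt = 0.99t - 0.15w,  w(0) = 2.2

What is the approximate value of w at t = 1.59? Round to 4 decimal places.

Euler: w_{n+1} = w_n + h·f(t_n, w_n).
t=0.000000, w=2.200000: f=-0.330000 → w ← 2.200000 + 0.53·(-0.330000) = 2.025100
t=0.530000, w=2.025100: f=0.220935 → w ← 2.025100 + 0.53·0.220935 = 2.142196
t=1.060000, w=2.142196: f=0.728071 → w ← 2.142196 + 0.53·0.728071 = 2.528073
w(1.59) ≈ 2.5281

2.5281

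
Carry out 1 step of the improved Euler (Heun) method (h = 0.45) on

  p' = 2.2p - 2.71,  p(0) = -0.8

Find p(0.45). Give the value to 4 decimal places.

Heun: k1 = f(s_n, p_n); k2 = f(s_n + h, p_n + h·k1); p_{n+1} = p_n + (h/2)·(k1 + k2).
s=0.000000, p=-0.800000:
  k1 = f(0.000000, -0.800000) = -4.470000
  k2 = f(0.450000, -2.811500) = -8.895300
  p ← -0.800000 + (0.45/2)·(-4.470000 + (-8.895300)) = -3.807193
p(0.45) ≈ -3.8072

-3.8072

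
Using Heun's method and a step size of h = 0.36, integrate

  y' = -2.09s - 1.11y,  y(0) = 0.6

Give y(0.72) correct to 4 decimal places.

-0.1667

Heun: k1 = f(s_n, y_n); k2 = f(s_n + h, y_n + h·k1); y_{n+1} = y_n + (h/2)·(k1 + k2).
s=0.000000, y=0.600000:
  k1 = f(0.000000, 0.600000) = -0.666000
  k2 = f(0.360000, 0.360240) = -1.152266
  y ← 0.600000 + (0.36/2)·(-0.666000 + (-1.152266)) = 0.272712
s=0.360000, y=0.272712:
  k1 = f(0.360000, 0.272712) = -1.055110
  k2 = f(0.720000, -0.107128) = -1.385888
  y ← 0.272712 + (0.36/2)·(-1.055110 + (-1.385888)) = -0.166668
y(0.72) ≈ -0.1667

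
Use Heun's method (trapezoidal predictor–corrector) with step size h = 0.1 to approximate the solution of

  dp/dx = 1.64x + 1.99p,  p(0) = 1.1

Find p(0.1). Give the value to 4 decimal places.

Heun: k1 = f(x_n, p_n); k2 = f(x_n + h, p_n + h·k1); p_{n+1} = p_n + (h/2)·(k1 + k2).
x=0.000000, p=1.100000:
  k1 = f(0.000000, 1.100000) = 2.189000
  k2 = f(0.100000, 1.318900) = 2.788611
  p ← 1.100000 + (0.1/2)·(2.189000 + 2.788611) = 1.348881
p(0.1) ≈ 1.3489

1.3489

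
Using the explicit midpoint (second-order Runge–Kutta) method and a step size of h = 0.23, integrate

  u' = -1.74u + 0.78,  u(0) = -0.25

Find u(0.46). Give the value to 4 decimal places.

Midpoint: k1 = f(x_n, u_n); k2 = f(x_n + h/2, u_n + (h/2)·k1); u_{n+1} = u_n + h·k2.
x=0.000000, u=-0.250000:
  k1 = f(0.000000, -0.250000) = 1.215000
  k2 = f(0.115000, -0.110275) = 0.971878
  u ← -0.250000 + 0.23·0.971878 = -0.026468
x=0.230000, u=-0.026468:
  k1 = f(0.230000, -0.026468) = 0.826054
  k2 = f(0.345000, 0.068528) = 0.660761
  u ← -0.026468 + 0.23·0.660761 = 0.125507
u(0.46) ≈ 0.1255

0.1255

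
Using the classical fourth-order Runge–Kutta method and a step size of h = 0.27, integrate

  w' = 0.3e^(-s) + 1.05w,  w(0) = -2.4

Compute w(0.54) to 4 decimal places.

-4.0583

RK4: k1 = f(s_n, w_n); k2 = f(s_n + h/2, w_n + (h/2)·k1); k3 = f(s_n + h/2, w_n + (h/2)·k2); k4 = f(s_n + h, w_n + h·k3); w_{n+1} = w_n + (h/6)·(k1 + 2k2 + 2k3 + k4).
s=0.000000, w=-2.400000:
  k1 = f(0.000000, -2.400000) = -2.220000
  k2 = f(0.135000, -2.699700) = -2.572570
  k3 = f(0.135000, -2.747297) = -2.622547
  k4 = f(0.270000, -3.108088) = -3.034478
  w ← -2.400000 + (0.27/6)·(k1 + 2k2 + 2k3 + k4) = -3.104012
s=0.270000, w=-3.104012:
  k1 = f(0.270000, -3.104012) = -3.030199
  k2 = f(0.405000, -3.513089) = -3.488650
  k3 = f(0.405000, -3.574980) = -3.553636
  k4 = f(0.540000, -4.063494) = -4.091844
  w ← -3.104012 + (0.27/6)·(k1 + 2k2 + 2k3 + k4) = -4.058310
w(0.54) ≈ -4.0583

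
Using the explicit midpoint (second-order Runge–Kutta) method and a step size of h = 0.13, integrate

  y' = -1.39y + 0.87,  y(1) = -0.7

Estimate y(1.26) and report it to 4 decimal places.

Midpoint: k1 = f(t_n, y_n); k2 = f(t_n + h/2, y_n + (h/2)·k1); y_{n+1} = y_n + h·k2.
t=1.000000, y=-0.700000:
  k1 = f(1.000000, -0.700000) = 1.843000
  k2 = f(1.065000, -0.580205) = 1.676485
  y ← -0.700000 + 0.13·1.676485 = -0.482057
t=1.130000, y=-0.482057:
  k1 = f(1.130000, -0.482057) = 1.540059
  k2 = f(1.195000, -0.381953) = 1.400915
  y ← -0.482057 + 0.13·1.400915 = -0.299938
y(1.26) ≈ -0.2999

-0.2999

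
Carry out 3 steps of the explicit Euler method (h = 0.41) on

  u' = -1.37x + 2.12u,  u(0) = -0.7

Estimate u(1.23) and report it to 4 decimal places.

-5.4626

Euler: u_{n+1} = u_n + h·f(x_n, u_n).
x=0.000000, u=-0.700000: f=-1.484000 → u ← -0.700000 + 0.41·(-1.484000) = -1.308440
x=0.410000, u=-1.308440: f=-3.335593 → u ← -1.308440 + 0.41·(-3.335593) = -2.676033
x=0.820000, u=-2.676033: f=-6.796590 → u ← -2.676033 + 0.41·(-6.796590) = -5.462635
u(1.23) ≈ -5.4626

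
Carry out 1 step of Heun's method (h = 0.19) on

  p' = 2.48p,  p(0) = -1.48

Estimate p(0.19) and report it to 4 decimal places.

Heun: k1 = f(x_n, p_n); k2 = f(x_n + h, p_n + h·k1); p_{n+1} = p_n + (h/2)·(k1 + k2).
x=0.000000, p=-1.480000:
  k1 = f(0.000000, -1.480000) = -3.670400
  k2 = f(0.190000, -2.177376) = -5.399892
  p ← -1.480000 + (0.19/2)·(-3.670400 + (-5.399892)) = -2.341678
p(0.19) ≈ -2.3417

-2.3417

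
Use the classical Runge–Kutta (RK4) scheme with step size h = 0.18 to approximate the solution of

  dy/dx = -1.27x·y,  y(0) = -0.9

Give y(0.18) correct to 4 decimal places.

-0.8817

RK4: k1 = f(x_n, y_n); k2 = f(x_n + h/2, y_n + (h/2)·k1); k3 = f(x_n + h/2, y_n + (h/2)·k2); k4 = f(x_n + h, y_n + h·k3); y_{n+1} = y_n + (h/6)·(k1 + 2k2 + 2k3 + k4).
x=0.000000, y=-0.900000:
  k1 = f(0.000000, -0.900000) = 0.000000
  k2 = f(0.090000, -0.900000) = 0.102870
  k3 = f(0.090000, -0.890742) = 0.101812
  k4 = f(0.180000, -0.881674) = 0.201551
  y ← -0.900000 + (0.18/6)·(k1 + 2k2 + 2k3 + k4) = -0.881673
y(0.18) ≈ -0.8817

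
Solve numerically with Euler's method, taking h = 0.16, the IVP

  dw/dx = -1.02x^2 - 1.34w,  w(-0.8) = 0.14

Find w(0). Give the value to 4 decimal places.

Euler: w_{n+1} = w_n + h·f(x_n, w_n).
x=-0.800000, w=0.140000: f=-0.840400 → w ← 0.140000 + 0.16·(-0.840400) = 0.005536
x=-0.640000, w=0.005536: f=-0.425210 → w ← 0.005536 + 0.16·(-0.425210) = -0.062498
x=-0.480000, w=-0.062498: f=-0.151261 → w ← -0.062498 + 0.16·(-0.151261) = -0.086699
x=-0.320000, w=-0.086699: f=0.011729 → w ← -0.086699 + 0.16·0.011729 = -0.084823
x=-0.160000, w=-0.084823: f=0.087550 → w ← -0.084823 + 0.16·0.087550 = -0.070815
w(0) ≈ -0.0708

-0.0708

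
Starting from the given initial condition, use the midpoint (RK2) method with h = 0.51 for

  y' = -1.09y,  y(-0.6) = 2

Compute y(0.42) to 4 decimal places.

0.7167

Midpoint: k1 = f(x_n, y_n); k2 = f(x_n + h/2, y_n + (h/2)·k1); y_{n+1} = y_n + h·k2.
x=-0.600000, y=2.000000:
  k1 = f(-0.600000, 2.000000) = -2.180000
  k2 = f(-0.345000, 1.444100) = -1.574069
  y ← 2.000000 + 0.51·(-1.574069) = 1.197225
x=-0.090000, y=1.197225:
  k1 = f(-0.090000, 1.197225) = -1.304975
  k2 = f(0.165000, 0.864456) = -0.942257
  y ← 1.197225 + 0.51·(-0.942257) = 0.716674
y(0.42) ≈ 0.7167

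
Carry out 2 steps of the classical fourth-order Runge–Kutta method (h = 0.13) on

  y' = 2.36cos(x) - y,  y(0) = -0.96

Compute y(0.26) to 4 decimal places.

RK4: k1 = f(x_n, y_n); k2 = f(x_n + h/2, y_n + (h/2)·k1); k3 = f(x_n + h/2, y_n + (h/2)·k2); k4 = f(x_n + h, y_n + h·k3); y_{n+1} = y_n + (h/6)·(k1 + 2k2 + 2k3 + k4).
x=0.000000, y=-0.960000:
  k1 = f(0.000000, -0.960000) = 3.320000
  k2 = f(0.065000, -0.744200) = 3.099216
  k3 = f(0.065000, -0.758551) = 3.113567
  k4 = f(0.130000, -0.555236) = 2.895322
  y ← -0.960000 + (0.13/6)·(k1 + 2k2 + 2k3 + k4) = -0.556114
x=0.130000, y=-0.556114:
  k1 = f(0.130000, -0.556114) = 2.896200
  k2 = f(0.195000, -0.367861) = 2.683134
  k3 = f(0.195000, -0.381710) = 2.696983
  k4 = f(0.260000, -0.205506) = 2.486187
  y ← -0.556114 + (0.13/6)·(k1 + 2k2 + 2k3 + k4) = -0.206357
y(0.26) ≈ -0.2064

-0.2064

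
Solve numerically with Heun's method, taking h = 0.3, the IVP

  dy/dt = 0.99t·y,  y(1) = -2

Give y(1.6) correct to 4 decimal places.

Heun: k1 = f(t_n, y_n); k2 = f(t_n + h, y_n + h·k1); y_{n+1} = y_n + (h/2)·(k1 + k2).
t=1.000000, y=-2.000000:
  k1 = f(1.000000, -2.000000) = -1.980000
  k2 = f(1.300000, -2.594000) = -3.338478
  y ← -2.000000 + (0.3/2)·(-1.980000 + (-3.338478)) = -2.797772
t=1.300000, y=-2.797772:
  k1 = f(1.300000, -2.797772) = -3.600732
  k2 = f(1.600000, -3.877991) = -6.142738
  y ← -2.797772 + (0.3/2)·(-3.600732 + (-6.142738)) = -4.259292
y(1.6) ≈ -4.2593

-4.2593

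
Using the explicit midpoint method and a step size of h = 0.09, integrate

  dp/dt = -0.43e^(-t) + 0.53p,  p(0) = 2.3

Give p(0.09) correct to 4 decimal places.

Midpoint: k1 = f(t_n, p_n); k2 = f(t_n + h/2, p_n + (h/2)·k1); p_{n+1} = p_n + h·k2.
t=0.000000, p=2.300000:
  k1 = f(0.000000, 2.300000) = 0.789000
  k2 = f(0.045000, 2.335505) = 0.826739
  p ← 2.300000 + 0.09·0.826739 = 2.374406
p(0.09) ≈ 2.3744

2.3744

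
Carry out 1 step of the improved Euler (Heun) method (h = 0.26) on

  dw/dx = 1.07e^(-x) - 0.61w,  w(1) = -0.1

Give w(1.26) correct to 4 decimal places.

Heun: k1 = f(x_n, w_n); k2 = f(x_n + h, w_n + h·k1); w_{n+1} = w_n + (h/2)·(k1 + k2).
x=1.000000, w=-0.100000:
  k1 = f(1.000000, -0.100000) = 0.454631
  k2 = f(1.260000, 0.018204) = 0.292405
  w ← -0.100000 + (0.26/2)·(0.454631 + 0.292405) = -0.002885
w(1.26) ≈ -0.0029

-0.0029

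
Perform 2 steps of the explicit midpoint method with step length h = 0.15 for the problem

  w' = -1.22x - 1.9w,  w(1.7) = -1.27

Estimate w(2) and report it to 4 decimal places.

Midpoint: k1 = f(x_n, w_n); k2 = f(x_n + h/2, w_n + (h/2)·k1); w_{n+1} = w_n + h·k2.
x=1.700000, w=-1.270000:
  k1 = f(1.700000, -1.270000) = 0.339000
  k2 = f(1.775000, -1.244575) = 0.199193
  w ← -1.270000 + 0.15·0.199193 = -1.240121
x=1.850000, w=-1.240121:
  k1 = f(1.850000, -1.240121) = 0.099230
  k2 = f(1.925000, -1.232679) = -0.006410
  w ← -1.240121 + 0.15·(-0.006410) = -1.241083
w(2) ≈ -1.2411

-1.2411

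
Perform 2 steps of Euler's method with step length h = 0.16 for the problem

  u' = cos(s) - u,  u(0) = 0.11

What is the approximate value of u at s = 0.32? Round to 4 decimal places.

Euler: u_{n+1} = u_n + h·f(s_n, u_n).
s=0.000000, u=0.110000: f=0.890000 → u ← 0.110000 + 0.16·0.890000 = 0.252400
s=0.160000, u=0.252400: f=0.734827 → u ← 0.252400 + 0.16·0.734827 = 0.369972
u(0.32) ≈ 0.3700

0.3700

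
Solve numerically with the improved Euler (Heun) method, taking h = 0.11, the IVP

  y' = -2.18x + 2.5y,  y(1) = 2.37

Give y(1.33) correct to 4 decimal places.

4.1087

Heun: k1 = f(x_n, y_n); k2 = f(x_n + h, y_n + h·k1); y_{n+1} = y_n + (h/2)·(k1 + k2).
x=1.000000, y=2.370000:
  k1 = f(1.000000, 2.370000) = 3.745000
  k2 = f(1.110000, 2.781950) = 4.535075
  y ← 2.370000 + (0.11/2)·(3.745000 + 4.535075) = 2.825404
x=1.110000, y=2.825404:
  k1 = f(1.110000, 2.825404) = 4.643710
  k2 = f(1.220000, 3.336212) = 5.680931
  y ← 2.825404 + (0.11/2)·(4.643710 + 5.680931) = 3.393259
x=1.220000, y=3.393259:
  k1 = f(1.220000, 3.393259) = 5.823548
  k2 = f(1.330000, 4.033850) = 7.185224
  y ← 3.393259 + (0.11/2)·(5.823548 + 7.185224) = 4.108742
y(1.33) ≈ 4.1087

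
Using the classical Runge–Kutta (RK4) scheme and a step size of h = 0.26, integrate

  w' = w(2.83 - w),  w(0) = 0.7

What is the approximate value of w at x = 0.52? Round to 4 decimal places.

RK4: k1 = f(x_n, w_n); k2 = f(x_n + h/2, w_n + (h/2)·k1); k3 = f(x_n + h/2, w_n + (h/2)·k2); k4 = f(x_n + h, w_n + h·k3); w_{n+1} = w_n + (h/6)·(k1 + 2k2 + 2k3 + k4).
x=0.000000, w=0.700000:
  k1 = f(0.000000, 0.700000) = 1.491000
  k2 = f(0.130000, 0.893830) = 1.730607
  k3 = f(0.130000, 0.924979) = 1.762104
  k4 = f(0.260000, 1.158147) = 1.936252
  w ← 0.700000 + (0.26/6)·(k1 + 2k2 + 2k3 + k4) = 1.151216
x=0.260000, w=1.151216:
  k1 = f(0.260000, 1.151216) = 1.932643
  k2 = f(0.390000, 1.402459) = 2.002068
  k3 = f(0.390000, 1.411485) = 2.002213
  k4 = f(0.520000, 1.671791) = 1.936283
  w ← 1.151216 + (0.26/6)·(k1 + 2k2 + 2k3 + k4) = 1.665907
w(0.52) ≈ 1.6659

1.6659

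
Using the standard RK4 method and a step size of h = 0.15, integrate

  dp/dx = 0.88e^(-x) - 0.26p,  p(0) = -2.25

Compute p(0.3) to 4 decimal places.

-1.8622

RK4: k1 = f(x_n, p_n); k2 = f(x_n + h/2, p_n + (h/2)·k1); k3 = f(x_n + h/2, p_n + (h/2)·k2); k4 = f(x_n + h, p_n + h·k3); p_{n+1} = p_n + (h/6)·(k1 + 2k2 + 2k3 + k4).
x=0.000000, p=-2.250000:
  k1 = f(0.000000, -2.250000) = 1.465000
  k2 = f(0.075000, -2.140125) = 1.372847
  k3 = f(0.075000, -2.147036) = 1.374644
  k4 = f(0.150000, -2.043803) = 1.288812
  p ← -2.250000 + (0.15/6)·(k1 + 2k2 + 2k3 + k4) = -2.043780
x=0.150000, p=-2.043780:
  k1 = f(0.150000, -2.043780) = 1.288806
  k2 = f(0.225000, -1.947120) = 1.208945
  k3 = f(0.225000, -1.953109) = 1.210503
  k4 = f(0.300000, -1.862205) = 1.136093
  p ← -2.043780 + (0.15/6)·(k1 + 2k2 + 2k3 + k4) = -1.862185
p(0.3) ≈ -1.8622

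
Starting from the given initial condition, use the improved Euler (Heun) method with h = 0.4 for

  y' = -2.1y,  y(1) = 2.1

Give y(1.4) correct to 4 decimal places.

Heun: k1 = f(x_n, y_n); k2 = f(x_n + h, y_n + h·k1); y_{n+1} = y_n + (h/2)·(k1 + k2).
x=1.000000, y=2.100000:
  k1 = f(1.000000, 2.100000) = -4.410000
  k2 = f(1.400000, 0.336000) = -0.705600
  y ← 2.100000 + (0.4/2)·(-4.410000 + (-0.705600)) = 1.076880
y(1.4) ≈ 1.0769

1.0769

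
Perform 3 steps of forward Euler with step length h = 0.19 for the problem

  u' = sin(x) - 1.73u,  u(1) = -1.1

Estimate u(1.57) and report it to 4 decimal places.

Euler: u_{n+1} = u_n + h·f(x_n, u_n).
x=1.000000, u=-1.100000: f=2.744471 → u ← -1.100000 + 0.19·2.744471 = -0.578551
x=1.190000, u=-0.578551: f=1.929261 → u ← -0.578551 + 0.19·1.929261 = -0.211991
x=1.380000, u=-0.211991: f=1.348598 → u ← -0.211991 + 0.19·1.348598 = 0.044243
u(1.57) ≈ 0.0442

0.0442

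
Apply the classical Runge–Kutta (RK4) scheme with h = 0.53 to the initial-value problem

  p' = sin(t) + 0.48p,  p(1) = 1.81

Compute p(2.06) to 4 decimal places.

RK4: k1 = f(t_n, p_n); k2 = f(t_n + h/2, p_n + (h/2)·k1); k3 = f(t_n + h/2, p_n + (h/2)·k2); k4 = f(t_n + h, p_n + h·k3); p_{n+1} = p_n + (h/6)·(k1 + 2k2 + 2k3 + k4).
t=1.000000, p=1.810000:
  k1 = f(1.000000, 1.810000) = 1.710271
  k2 = f(1.265000, 2.263222) = 2.039954
  k3 = f(1.265000, 2.350588) = 2.081890
  k4 = f(1.530000, 2.913402) = 2.397601
  p ← 1.810000 + (0.53/6)·(k1 + 2k2 + 2k3 + k4) = 2.901054
t=1.530000, p=2.901054:
  k1 = f(1.530000, 2.901054) = 2.391674
  k2 = f(1.795000, 3.534848) = 2.671699
  k3 = f(1.795000, 3.609054) = 2.707318
  k4 = f(2.060000, 4.335933) = 2.963955
  p ← 2.901054 + (0.53/6)·(k1 + 2k2 + 2k3 + k4) = 4.324428
p(2.06) ≈ 4.3244

4.3244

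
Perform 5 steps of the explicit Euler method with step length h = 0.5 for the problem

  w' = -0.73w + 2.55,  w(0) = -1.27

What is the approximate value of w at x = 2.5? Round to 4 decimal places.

3.0014

Euler: w_{n+1} = w_n + h·f(x_n, w_n).
x=0.000000, w=-1.270000: f=3.477100 → w ← -1.270000 + 0.5·3.477100 = 0.468550
x=0.500000, w=0.468550: f=2.207958 → w ← 0.468550 + 0.5·2.207958 = 1.572529
x=1.000000, w=1.572529: f=1.402054 → w ← 1.572529 + 0.5·1.402054 = 2.273556
x=1.500000, w=2.273556: f=0.890304 → w ← 2.273556 + 0.5·0.890304 = 2.718708
x=2.000000, w=2.718708: f=0.565343 → w ← 2.718708 + 0.5·0.565343 = 3.001380
w(2.5) ≈ 3.0014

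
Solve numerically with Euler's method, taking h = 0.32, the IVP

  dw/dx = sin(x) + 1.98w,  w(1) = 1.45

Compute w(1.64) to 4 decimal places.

4.6194

Euler: w_{n+1} = w_n + h·f(x_n, w_n).
x=1.000000, w=1.450000: f=3.712471 → w ← 1.450000 + 0.32·3.712471 = 2.637991
x=1.320000, w=2.637991: f=6.191937 → w ← 2.637991 + 0.32·6.191937 = 4.619410
w(1.64) ≈ 4.6194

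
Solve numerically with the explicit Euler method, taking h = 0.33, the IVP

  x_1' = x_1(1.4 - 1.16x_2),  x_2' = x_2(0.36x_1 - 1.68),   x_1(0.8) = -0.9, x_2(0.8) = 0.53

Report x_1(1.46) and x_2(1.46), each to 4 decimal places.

Euler on (x_1,x_2): x_1_{n+1} = x_1_n + h·x_1', x_2_{n+1} = x_2_n + h·x_2'.
0.800000: (-0.900000, 0.530000); f=(-0.706680, -1.062120) → (-1.133204, 0.179500)
1.130000: (-1.133204, 0.179500); f=(-1.350530, -0.374789) → (-1.578879, 0.055820)
(x_1(1.46), x_2(1.46)) ≈ (-1.5789, 0.0558)

-1.5789, 0.0558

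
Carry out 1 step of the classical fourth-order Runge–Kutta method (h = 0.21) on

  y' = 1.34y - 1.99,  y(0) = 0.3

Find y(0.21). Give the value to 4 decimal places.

-0.0851

RK4: k1 = f(t_n, y_n); k2 = f(t_n + h/2, y_n + (h/2)·k1); k3 = f(t_n + h/2, y_n + (h/2)·k2); k4 = f(t_n + h, y_n + h·k3); y_{n+1} = y_n + (h/6)·(k1 + 2k2 + 2k3 + k4).
t=0.000000, y=0.300000:
  k1 = f(0.000000, 0.300000) = -1.588000
  k2 = f(0.105000, 0.133260) = -1.811432
  k3 = f(0.105000, 0.109800) = -1.842868
  k4 = f(0.210000, -0.087002) = -2.106583
  y ← 0.300000 + (0.21/6)·(k1 + 2k2 + 2k3 + k4) = -0.085111
y(0.21) ≈ -0.0851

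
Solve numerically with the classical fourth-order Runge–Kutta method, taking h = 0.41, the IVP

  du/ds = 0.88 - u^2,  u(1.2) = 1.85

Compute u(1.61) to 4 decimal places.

1.2770

RK4: k1 = f(s_n, u_n); k2 = f(s_n + h/2, u_n + (h/2)·k1); k3 = f(s_n + h/2, u_n + (h/2)·k2); k4 = f(s_n + h, u_n + h·k3); u_{n+1} = u_n + (h/6)·(k1 + 2k2 + 2k3 + k4).
s=1.200000, u=1.850000:
  k1 = f(1.200000, 1.850000) = -2.542500
  k2 = f(1.405000, 1.328788) = -0.885676
  k3 = f(1.405000, 1.668436) = -1.903680
  k4 = f(1.610000, 1.069491) = -0.263811
  u ← 1.850000 + (0.41/6)·(k1 + 2k2 + 2k3 + k4) = 1.277023
u(1.61) ≈ 1.2770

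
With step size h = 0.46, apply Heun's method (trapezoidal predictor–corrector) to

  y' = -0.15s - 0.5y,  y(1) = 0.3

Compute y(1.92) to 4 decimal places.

0.0240

Heun: k1 = f(s_n, y_n); k2 = f(s_n + h, y_n + h·k1); y_{n+1} = y_n + (h/2)·(k1 + k2).
s=1.000000, y=0.300000:
  k1 = f(1.000000, 0.300000) = -0.300000
  k2 = f(1.460000, 0.162000) = -0.300000
  y ← 0.300000 + (0.46/2)·(-0.300000 + (-0.300000)) = 0.162000
s=1.460000, y=0.162000:
  k1 = f(1.460000, 0.162000) = -0.300000
  k2 = f(1.920000, 0.024000) = -0.300000
  y ← 0.162000 + (0.46/2)·(-0.300000 + (-0.300000)) = 0.024000
y(1.92) ≈ 0.0240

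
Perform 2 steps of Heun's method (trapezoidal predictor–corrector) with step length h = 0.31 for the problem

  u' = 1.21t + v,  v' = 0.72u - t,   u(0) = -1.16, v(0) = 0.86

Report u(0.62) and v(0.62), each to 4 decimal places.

-0.5655, 0.2764

Heun on (u,v): k1 = f(t_n, state_n); k2 = f(t_n + h, state_n + h·k1); state_{n+1} = state_n + (h/2)·(k1 + k2).
0.000000: (-1.160000, 0.860000)
  k1 = (0.860000, -0.835200)
  predictor → (-0.893400, 0.601088)
  k2 = (0.976188, -0.953248)
  → (-0.875391, 0.582791)
0.310000: (-0.875391, 0.582791)
  k1 = (0.957891, -0.940281)
  predictor → (-0.578445, 0.291303)
  k2 = (1.041503, -1.036480)
  → (-0.565485, 0.276393)
(u(0.62), v(0.62)) ≈ (-0.5655, 0.2764)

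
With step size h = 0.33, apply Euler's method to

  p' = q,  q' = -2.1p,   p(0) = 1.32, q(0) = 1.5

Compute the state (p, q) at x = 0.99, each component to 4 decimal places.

Euler on (p,q): p_{n+1} = p_n + h·p', q_{n+1} = q_n + h·q'.
0.000000: (1.320000, 1.500000); f=(1.500000, -2.772000) → (1.815000, 0.585240)
0.330000: (1.815000, 0.585240); f=(0.585240, -3.811500) → (2.008129, -0.672555)
0.660000: (2.008129, -0.672555); f=(-0.672555, -4.217071) → (1.786186, -2.064189)
(p(0.99), q(0.99)) ≈ (1.7862, -2.0642)

1.7862, -2.0642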